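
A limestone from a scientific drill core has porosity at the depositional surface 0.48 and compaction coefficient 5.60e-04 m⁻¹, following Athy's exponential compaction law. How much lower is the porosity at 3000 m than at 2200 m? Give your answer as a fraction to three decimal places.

0.051

Working in km (1 km = 1000 m; k in km⁻¹ = k in m⁻¹ × 1000):
φ(2.2) = 0.48·e^(−0.56×2.2) = 0.1400
φ(3) = 0.48·e^(−0.56×3) = 0.0895
Δφ = 0.1400 − 0.0895 = 0.0506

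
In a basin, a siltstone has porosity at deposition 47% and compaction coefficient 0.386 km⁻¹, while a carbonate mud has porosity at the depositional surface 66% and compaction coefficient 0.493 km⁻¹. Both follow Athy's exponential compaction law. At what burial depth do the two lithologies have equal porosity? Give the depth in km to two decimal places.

Set phi₀ₐ e^(−βₐZ) = phi₀ᵦ e^(−βᵦZ) ⇒ ln(phi₀ₐ/phi₀ᵦ) = (βₐ − βᵦ)·Z
Z = ln(0.47/0.66) / (0.386 − 0.493) = -0.3395 / -0.107 = 3.173 km

3.17 km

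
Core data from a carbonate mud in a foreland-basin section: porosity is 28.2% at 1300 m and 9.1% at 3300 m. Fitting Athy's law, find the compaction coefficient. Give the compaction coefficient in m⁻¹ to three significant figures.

0.000566 m⁻¹

Working in km (1 km = 1000 m; k in km⁻¹ = k in m⁻¹ × 1000):
Athy: phi(d) = phi₀ e^(−kd) ⇒ phi₁/phi₂ = e^{k(d₂−d₁)} ⇒ k = ln(phi₁/phi₂)/(d₂−d₁)
k = ln(0.282/0.091) / (3.3 − 1.3) = ln(3.099) / 2 = 1.1310 / 2 = 0.5655 km⁻¹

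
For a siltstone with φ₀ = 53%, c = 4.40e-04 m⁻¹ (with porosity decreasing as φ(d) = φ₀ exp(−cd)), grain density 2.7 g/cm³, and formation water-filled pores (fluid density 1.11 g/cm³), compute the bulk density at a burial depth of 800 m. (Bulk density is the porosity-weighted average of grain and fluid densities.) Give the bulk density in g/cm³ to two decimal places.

2.11 g/cm³

Working in km (1 km = 1000 m; c in km⁻¹ = c in m⁻¹ × 1000):
Porosity at depth: φ = 0.53·exp(−0.44×0.8) = 0.53×0.7033 = 0.3727
Bulk density: ρ_b = (1−φ)ρ_g + φ·ρ_f = 0.6273×2.7 + 0.3727×1.11
       = 1.694 + 0.414 = 2.107 g/cm³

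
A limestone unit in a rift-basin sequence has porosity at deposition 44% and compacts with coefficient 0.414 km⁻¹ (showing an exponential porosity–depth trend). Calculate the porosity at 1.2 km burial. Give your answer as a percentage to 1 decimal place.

26.8%

φ = φ₀·exp(−β·d) = 0.44 × exp(−0.414 × 1.2) = 0.44 × exp(−0.4968)
  = 0.44 × 0.6085 = 0.2677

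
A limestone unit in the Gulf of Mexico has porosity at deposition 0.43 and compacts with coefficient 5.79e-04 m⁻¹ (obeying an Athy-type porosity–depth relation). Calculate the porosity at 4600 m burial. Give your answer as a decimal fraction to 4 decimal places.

Working in km (1 km = 1000 m; β in km⁻¹ = β in m⁻¹ × 1000):
phi = phi₀·exp(−β·z) = 0.43 × exp(−0.579 × 4.6) = 0.43 × exp(−2.663)
  = 0.43 × 0.0697 = 0.0300

0.0300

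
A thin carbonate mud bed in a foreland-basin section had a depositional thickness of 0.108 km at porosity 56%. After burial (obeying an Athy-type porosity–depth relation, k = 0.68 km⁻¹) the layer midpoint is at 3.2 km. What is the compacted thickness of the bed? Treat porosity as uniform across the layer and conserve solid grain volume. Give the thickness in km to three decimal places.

Porosity at 3.2 km: n = 0.56·exp(−0.68×3.2) = 0.0636
Solid-volume conservation: h(1−n) = h₀(1−n₀) ⇒ h = h₀·(1−n₀)/(1−n)
h = 0.108 × (1 − 0.56)/(1 − 0.0636) = 0.108 × 0.4699 = 0.0507 km

0.051 km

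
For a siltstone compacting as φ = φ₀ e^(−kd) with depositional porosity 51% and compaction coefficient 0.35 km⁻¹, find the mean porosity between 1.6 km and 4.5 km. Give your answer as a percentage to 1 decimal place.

⟨φ⟩ = (1/(d₂−d₁)) ∫ φ₀ e^(−kd) dd = φ₀·(e^(−k·d₁) − e^(−k·d₂)) / (k·(d₂−d₁))
e^(−0.35×1.6) = 0.5712; e^(−0.35×4.5) = 0.2070
⟨φ⟩ = 0.51 × (0.5712 − 0.2070) / (0.35 × 2.9) = 0.51 × 0.3588 = 0.1830

18.3%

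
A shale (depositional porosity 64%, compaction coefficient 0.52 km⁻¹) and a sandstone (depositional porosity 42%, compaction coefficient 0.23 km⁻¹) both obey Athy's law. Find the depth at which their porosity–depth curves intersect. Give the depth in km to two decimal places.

Set φ₀ₐ e^(−βₐz) = φ₀ᵦ e^(−βᵦz) ⇒ ln(φ₀ₐ/φ₀ᵦ) = (βₐ − βᵦ)·z
z = ln(0.64/0.42) / (0.52 − 0.23) = 0.4212 / 0.29 = 1.452 km

1.45 km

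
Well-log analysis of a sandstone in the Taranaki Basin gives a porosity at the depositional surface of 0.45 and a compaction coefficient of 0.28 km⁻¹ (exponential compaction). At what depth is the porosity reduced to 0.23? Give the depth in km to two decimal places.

2.40 km

Invert Athy's law: z = ln(phi₀/phi) / β
z = ln(0.45/0.23) / 0.28 = ln(1.957) / 0.28 = 0.6712 / 0.28 = 2.397 km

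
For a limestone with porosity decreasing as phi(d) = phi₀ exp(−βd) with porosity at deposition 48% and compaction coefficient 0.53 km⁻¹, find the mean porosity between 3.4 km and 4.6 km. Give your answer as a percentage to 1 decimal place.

⟨phi⟩ = (1/(d₂−d₁)) ∫ phi₀ e^(−βd) dd = phi₀·(e^(−β·d₁) − e^(−β·d₂)) / (β·(d₂−d₁))
e^(−0.53×3.4) = 0.1650; e^(−0.53×4.6) = 0.0873
⟨phi⟩ = 0.48 × (0.1650 − 0.0873) / (0.53 × 1.2) = 0.48 × 0.1221 = 0.0586

5.9%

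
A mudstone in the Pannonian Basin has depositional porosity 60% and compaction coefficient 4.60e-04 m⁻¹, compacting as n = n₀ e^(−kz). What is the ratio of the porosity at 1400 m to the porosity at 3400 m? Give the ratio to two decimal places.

Working in km (1 km = 1000 m; k in km⁻¹ = k in m⁻¹ × 1000):
n(z₁)/n(z₂) = e^(−k·z₁)/e^(−k·z₂) = e^{k(z₂−z₁)}
= exp(0.46 × 2) = exp(0.92) = 2.5093

2.51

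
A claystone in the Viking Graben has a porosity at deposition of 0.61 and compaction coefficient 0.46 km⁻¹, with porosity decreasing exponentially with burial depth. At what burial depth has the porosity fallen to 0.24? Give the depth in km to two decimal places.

2.03 km

Invert Athy's law: d = ln(φ₀/φ) / β
d = ln(0.61/0.24) / 0.46 = ln(2.542) / 0.46 = 0.9328 / 0.46 = 2.028 km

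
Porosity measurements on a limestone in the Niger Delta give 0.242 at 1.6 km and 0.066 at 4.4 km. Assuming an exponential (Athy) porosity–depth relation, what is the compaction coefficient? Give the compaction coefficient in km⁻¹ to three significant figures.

0.464 km⁻¹

Athy: phi(Z) = phi₀ e^(−cZ) ⇒ phi₁/phi₂ = e^{c(Z₂−Z₁)} ⇒ c = ln(phi₁/phi₂)/(Z₂−Z₁)
c = ln(0.242/0.066) / (4.4 − 1.6) = ln(3.667) / 2.8 = 1.2993 / 2.8 = 0.464 km⁻¹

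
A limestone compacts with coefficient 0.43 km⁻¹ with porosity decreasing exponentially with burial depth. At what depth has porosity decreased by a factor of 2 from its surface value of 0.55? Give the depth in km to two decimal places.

phi/phi₀ = 1/2 ⇒ exp(−k·Z) = 1/2 ⇒ Z = ln(2) / k
Z = 0.6931 / 0.43 = 1.612 km

1.61 km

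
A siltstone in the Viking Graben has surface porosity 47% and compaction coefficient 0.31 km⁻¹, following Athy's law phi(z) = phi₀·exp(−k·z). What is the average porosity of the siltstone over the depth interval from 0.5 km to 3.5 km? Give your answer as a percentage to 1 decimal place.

⟨phi⟩ = (1/(z₂−z₁)) ∫ phi₀ e^(−kz) dz = phi₀·(e^(−k·z₁) − e^(−k·z₂)) / (k·(z₂−z₁))
e^(−0.31×0.5) = 0.8564; e^(−0.31×3.5) = 0.3379
⟨phi⟩ = 0.47 × (0.8564 − 0.3379) / (0.31 × 3) = 0.47 × 0.5575 = 0.2620

26.2%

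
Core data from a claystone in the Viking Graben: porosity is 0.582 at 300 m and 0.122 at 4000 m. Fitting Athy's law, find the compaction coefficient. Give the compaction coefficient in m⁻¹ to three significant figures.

Working in km (1 km = 1000 m; k in km⁻¹ = k in m⁻¹ × 1000):
Athy: n(Z) = n₀ e^(−kZ) ⇒ n₁/n₂ = e^{k(Z₂−Z₁)} ⇒ k = ln(n₁/n₂)/(Z₂−Z₁)
k = ln(0.582/0.122) / (4 − 0.3) = ln(4.77) / 3.7 = 1.5624 / 3.7 = 0.4223 km⁻¹

0.000422 m⁻¹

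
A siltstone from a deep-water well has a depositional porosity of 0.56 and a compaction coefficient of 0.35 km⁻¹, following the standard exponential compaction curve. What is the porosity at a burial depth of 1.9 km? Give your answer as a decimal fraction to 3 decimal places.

0.288

phi = phi₀·exp(−β·z) = 0.56 × exp(−0.35 × 1.9) = 0.56 × exp(−0.665)
  = 0.56 × 0.5143 = 0.2880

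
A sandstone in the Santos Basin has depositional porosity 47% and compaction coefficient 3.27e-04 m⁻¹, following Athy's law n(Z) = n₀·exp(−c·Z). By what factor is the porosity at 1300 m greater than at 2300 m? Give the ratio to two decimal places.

Working in km (1 km = 1000 m; c in km⁻¹ = c in m⁻¹ × 1000):
n(Z₁)/n(Z₂) = e^(−c·Z₁)/e^(−c·Z₂) = e^{c(Z₂−Z₁)}
= exp(0.327 × 1) = exp(0.327) = 1.3868

1.39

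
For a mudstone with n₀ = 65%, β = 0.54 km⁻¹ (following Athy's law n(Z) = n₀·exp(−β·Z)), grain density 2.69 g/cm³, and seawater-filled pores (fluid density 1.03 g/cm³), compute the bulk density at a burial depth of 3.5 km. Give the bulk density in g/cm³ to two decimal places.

Porosity at depth: n = 0.65·exp(−0.54×3.5) = 0.65×0.1511 = 0.0982
Bulk density: ρ_b = (1−n)ρ_g + n·ρ_f = 0.9018×2.69 + 0.0982×1.03
       = 2.426 + 0.101 = 2.527 g/cm³

2.53 g/cm³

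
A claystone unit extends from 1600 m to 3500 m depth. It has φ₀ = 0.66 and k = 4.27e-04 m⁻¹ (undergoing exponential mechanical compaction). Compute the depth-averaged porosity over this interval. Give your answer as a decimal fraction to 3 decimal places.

0.228

Working in km (1 km = 1000 m; k in km⁻¹ = k in m⁻¹ × 1000):
⟨φ⟩ = (1/(Z₂−Z₁)) ∫ φ₀ e^(−kZ) dZ = φ₀·(e^(−k·Z₁) − e^(−k·Z₂)) / (k·(Z₂−Z₁))
e^(−0.427×1.6) = 0.5050; e^(−0.427×3.5) = 0.2244
⟨φ⟩ = 0.66 × (0.5050 − 0.2244) / (0.427 × 1.9) = 0.66 × 0.3459 = 0.2283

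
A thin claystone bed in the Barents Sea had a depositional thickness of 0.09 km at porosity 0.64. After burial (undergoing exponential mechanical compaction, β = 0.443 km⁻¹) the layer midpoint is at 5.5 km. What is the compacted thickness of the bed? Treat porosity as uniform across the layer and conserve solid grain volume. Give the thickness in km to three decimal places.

Porosity at 5.5 km: φ = 0.64·exp(−0.443×5.5) = 0.0560
Solid-volume conservation: h(1−φ) = h₀(1−φ₀) ⇒ h = h₀·(1−φ₀)/(1−φ)
h = 0.09 × (1 − 0.64)/(1 − 0.0560) = 0.09 × 0.3813 = 0.0343 km

0.034 km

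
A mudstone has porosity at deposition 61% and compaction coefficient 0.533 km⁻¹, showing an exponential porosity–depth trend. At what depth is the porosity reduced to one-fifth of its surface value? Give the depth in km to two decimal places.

φ/φ₀ = 1/5 ⇒ exp(−c·d) = 1/5 ⇒ d = ln(5) / c
d = 1.6094 / 0.533 = 3.020 km

3.02 km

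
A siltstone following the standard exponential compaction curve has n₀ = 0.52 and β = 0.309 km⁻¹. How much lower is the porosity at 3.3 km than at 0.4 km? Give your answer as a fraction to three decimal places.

n(0.4) = 0.52·e^(−0.309×0.4) = 0.4595
n(3.3) = 0.52·e^(−0.309×3.3) = 0.1876
Δn = 0.4595 − 0.1876 = 0.2720

0.272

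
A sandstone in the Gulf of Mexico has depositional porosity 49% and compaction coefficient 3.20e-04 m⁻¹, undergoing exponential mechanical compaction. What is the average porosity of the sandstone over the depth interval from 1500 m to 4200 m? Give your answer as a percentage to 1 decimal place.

Working in km (1 km = 1000 m; β in km⁻¹ = β in m⁻¹ × 1000):
⟨n⟩ = (1/(Z₂−Z₁)) ∫ n₀ e^(−βZ) dZ = n₀·(e^(−β·Z₁) − e^(−β·Z₂)) / (β·(Z₂−Z₁))
e^(−0.32×1.5) = 0.6188; e^(−0.32×4.2) = 0.2608
⟨n⟩ = 0.49 × (0.6188 − 0.2608) / (0.32 × 2.7) = 0.49 × 0.4143 = 0.2030

20.3%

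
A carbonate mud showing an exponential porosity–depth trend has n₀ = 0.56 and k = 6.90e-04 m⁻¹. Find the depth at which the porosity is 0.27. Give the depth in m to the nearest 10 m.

Working in km (1 km = 1000 m; k in km⁻¹ = k in m⁻¹ × 1000):
Invert Athy's law: z = ln(n₀/n) / k
z = ln(0.56/0.27) / 0.69 = ln(2.074) / 0.69 = 0.7295 / 0.69 = 1.057 km

1060 m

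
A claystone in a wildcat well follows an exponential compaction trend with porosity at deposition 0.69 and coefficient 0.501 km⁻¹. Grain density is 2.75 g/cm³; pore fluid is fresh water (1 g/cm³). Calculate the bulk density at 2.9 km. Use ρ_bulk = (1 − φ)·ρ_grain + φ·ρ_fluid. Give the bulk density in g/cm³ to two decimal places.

2.47 g/cm³

Porosity at depth: φ = 0.69·exp(−0.501×2.9) = 0.69×0.2339 = 0.1614
Bulk density: ρ_b = (1−φ)ρ_g + φ·ρ_f = 0.8386×2.75 + 0.1614×1
       = 2.306 + 0.161 = 2.468 g/cm³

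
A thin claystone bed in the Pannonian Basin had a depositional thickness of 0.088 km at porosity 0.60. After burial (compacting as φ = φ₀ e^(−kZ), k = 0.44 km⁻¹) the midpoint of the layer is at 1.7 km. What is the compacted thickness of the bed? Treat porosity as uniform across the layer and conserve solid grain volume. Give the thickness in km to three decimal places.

Porosity at 1.7 km: φ = 0.6·exp(−0.44×1.7) = 0.2840
Solid-volume conservation: h(1−φ) = h₀(1−φ₀) ⇒ h = h₀·(1−φ₀)/(1−φ)
h = 0.088 × (1 − 0.6)/(1 − 0.2840) = 0.088 × 0.5586 = 0.0492 km

0.049 km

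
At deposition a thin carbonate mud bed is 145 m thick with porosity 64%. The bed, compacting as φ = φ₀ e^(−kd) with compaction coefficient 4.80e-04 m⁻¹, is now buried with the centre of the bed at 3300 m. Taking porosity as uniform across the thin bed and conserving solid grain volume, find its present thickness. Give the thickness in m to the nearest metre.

Working in km (1 km = 1000 m; k in km⁻¹ = k in m⁻¹ × 1000):
Porosity at 3.3 km: φ = 0.64·exp(−0.48×3.3) = 0.1313
Solid-volume conservation: h(1−φ) = h₀(1−φ₀) ⇒ h = h₀·(1−φ₀)/(1−φ)
h = 0.145 × (1 − 0.64)/(1 − 0.1313) = 0.145 × 0.4144 = 0.0601 km

60 m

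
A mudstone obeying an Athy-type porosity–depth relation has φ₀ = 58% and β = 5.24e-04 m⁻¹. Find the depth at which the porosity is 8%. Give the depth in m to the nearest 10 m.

3780 m

Working in km (1 km = 1000 m; β in km⁻¹ = β in m⁻¹ × 1000):
Invert Athy's law: z = ln(φ₀/φ) / β
z = ln(0.58/0.08) / 0.524 = ln(7.25) / 0.524 = 1.9810 / 0.524 = 3.781 km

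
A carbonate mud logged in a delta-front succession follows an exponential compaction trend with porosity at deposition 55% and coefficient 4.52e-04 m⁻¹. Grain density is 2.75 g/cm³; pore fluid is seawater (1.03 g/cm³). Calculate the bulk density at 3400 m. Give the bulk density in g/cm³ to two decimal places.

2.55 g/cm³

Working in km (1 km = 1000 m; k in km⁻¹ = k in m⁻¹ × 1000):
Porosity at depth: n = 0.55·exp(−0.452×3.4) = 0.55×0.2151 = 0.1183
Bulk density: ρ_b = (1−n)ρ_g + n·ρ_f = 0.8817×2.75 + 0.1183×1.03
       = 2.425 + 0.122 = 2.547 g/cm³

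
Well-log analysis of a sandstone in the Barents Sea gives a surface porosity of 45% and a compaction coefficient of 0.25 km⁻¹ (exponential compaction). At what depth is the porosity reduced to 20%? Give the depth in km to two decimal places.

Invert Athy's law: z = ln(phi₀/phi) / k
z = ln(0.45/0.2) / 0.25 = ln(2.25) / 0.25 = 0.8109 / 0.25 = 3.244 km

3.24 km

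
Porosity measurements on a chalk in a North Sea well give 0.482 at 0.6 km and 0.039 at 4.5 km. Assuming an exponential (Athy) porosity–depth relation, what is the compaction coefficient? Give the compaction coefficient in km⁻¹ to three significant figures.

0.645 km⁻¹

Athy: φ(Z) = φ₀ e^(−cZ) ⇒ φ₁/φ₂ = e^{c(Z₂−Z₁)} ⇒ c = ln(φ₁/φ₂)/(Z₂−Z₁)
c = ln(0.482/0.039) / (4.5 − 0.6) = ln(12.36) / 3.9 = 2.5144 / 3.9 = 0.6447 km⁻¹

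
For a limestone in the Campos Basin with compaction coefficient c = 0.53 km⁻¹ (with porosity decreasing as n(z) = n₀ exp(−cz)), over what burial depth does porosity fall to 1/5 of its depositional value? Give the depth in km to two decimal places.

n/n₀ = 1/5 ⇒ exp(−c·z) = 1/5 ⇒ z = ln(5) / c
z = 1.6094 / 0.53 = 3.037 km

3.04 km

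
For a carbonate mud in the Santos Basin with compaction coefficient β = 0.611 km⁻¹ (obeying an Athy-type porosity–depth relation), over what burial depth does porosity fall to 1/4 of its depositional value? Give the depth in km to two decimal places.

2.27 km

φ/φ₀ = 1/4 ⇒ exp(−β·d) = 1/4 ⇒ d = ln(4) / β
d = 1.3863 / 0.611 = 2.269 km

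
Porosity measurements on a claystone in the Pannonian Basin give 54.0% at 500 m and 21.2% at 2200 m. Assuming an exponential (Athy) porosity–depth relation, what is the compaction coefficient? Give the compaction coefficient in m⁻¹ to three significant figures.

Working in km (1 km = 1000 m; c in km⁻¹ = c in m⁻¹ × 1000):
Athy: phi(d) = phi₀ e^(−cd) ⇒ phi₁/phi₂ = e^{c(d₂−d₁)} ⇒ c = ln(phi₁/phi₂)/(d₂−d₁)
c = ln(0.54/0.212) / (2.2 − 0.5) = ln(2.547) / 1.7 = 0.9350 / 1.7 = 0.55 km⁻¹

0.000550 m⁻¹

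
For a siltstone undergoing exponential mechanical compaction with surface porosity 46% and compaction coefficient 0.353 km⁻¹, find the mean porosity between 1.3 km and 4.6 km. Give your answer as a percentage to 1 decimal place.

17.2%

⟨φ⟩ = (1/(z₂−z₁)) ∫ φ₀ e^(−cz) dz = φ₀·(e^(−c·z₁) − e^(−c·z₂)) / (c·(z₂−z₁))
e^(−0.353×1.3) = 0.6320; e^(−0.353×4.6) = 0.1971
⟨φ⟩ = 0.46 × (0.6320 − 0.1971) / (0.353 × 3.3) = 0.46 × 0.3733 = 0.1717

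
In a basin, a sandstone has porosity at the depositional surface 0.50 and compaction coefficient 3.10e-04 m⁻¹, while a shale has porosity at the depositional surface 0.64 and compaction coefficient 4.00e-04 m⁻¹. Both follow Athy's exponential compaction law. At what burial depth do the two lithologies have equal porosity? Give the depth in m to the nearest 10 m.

2740 m

Working in km (1 km = 1000 m; β in km⁻¹ = β in m⁻¹ × 1000):
Set n₀ₐ e^(−βₐZ) = n₀ᵦ e^(−βᵦZ) ⇒ ln(n₀ₐ/n₀ᵦ) = (βₐ − βᵦ)·Z
Z = ln(0.5/0.64) / (0.31 − 0.4) = -0.2469 / -0.09 = 2.743 km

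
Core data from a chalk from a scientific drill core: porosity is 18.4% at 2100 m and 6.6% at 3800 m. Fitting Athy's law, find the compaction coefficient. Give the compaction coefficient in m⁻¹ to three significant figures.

Working in km (1 km = 1000 m; β in km⁻¹ = β in m⁻¹ × 1000):
Athy: n(d) = n₀ e^(−βd) ⇒ n₁/n₂ = e^{β(d₂−d₁)} ⇒ β = ln(n₁/n₂)/(d₂−d₁)
β = ln(0.184/0.066) / (3.8 − 2.1) = ln(2.788) / 1.7 = 1.0253 / 1.7 = 0.6031 km⁻¹

0.000603 m⁻¹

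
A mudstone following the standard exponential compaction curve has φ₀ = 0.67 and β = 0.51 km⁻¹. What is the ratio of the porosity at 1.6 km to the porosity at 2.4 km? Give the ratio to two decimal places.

φ(Z₁)/φ(Z₂) = e^(−β·Z₁)/e^(−β·Z₂) = e^{β(Z₂−Z₁)}
= exp(0.51 × 0.8) = exp(0.408) = 1.5038

1.50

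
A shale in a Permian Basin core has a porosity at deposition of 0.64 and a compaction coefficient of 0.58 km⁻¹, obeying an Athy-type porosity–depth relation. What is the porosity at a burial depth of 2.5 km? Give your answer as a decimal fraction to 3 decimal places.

0.150

phi = phi₀·exp(−c·Z) = 0.64 × exp(−0.58 × 2.5) = 0.64 × exp(−1.45)
  = 0.64 × 0.2346 = 0.1501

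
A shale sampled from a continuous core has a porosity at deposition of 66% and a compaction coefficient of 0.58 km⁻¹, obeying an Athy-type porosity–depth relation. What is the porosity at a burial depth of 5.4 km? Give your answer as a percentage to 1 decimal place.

2.9%

φ = φ₀·exp(−c·d) = 0.66 × exp(−0.58 × 5.4) = 0.66 × exp(−3.132)
  = 0.66 × 0.0436 = 0.0288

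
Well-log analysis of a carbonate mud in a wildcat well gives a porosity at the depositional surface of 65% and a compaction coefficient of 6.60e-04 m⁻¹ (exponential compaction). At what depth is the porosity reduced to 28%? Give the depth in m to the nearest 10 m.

1280 m

Working in km (1 km = 1000 m; c in km⁻¹ = c in m⁻¹ × 1000):
Invert Athy's law: d = ln(n₀/n) / c
d = ln(0.65/0.28) / 0.66 = ln(2.321) / 0.66 = 0.8422 / 0.66 = 1.276 km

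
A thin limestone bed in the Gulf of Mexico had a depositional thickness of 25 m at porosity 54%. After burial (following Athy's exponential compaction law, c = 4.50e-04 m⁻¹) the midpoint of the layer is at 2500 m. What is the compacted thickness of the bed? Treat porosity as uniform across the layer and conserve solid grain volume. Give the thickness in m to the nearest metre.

14 m

Working in km (1 km = 1000 m; c in km⁻¹ = c in m⁻¹ × 1000):
Porosity at 2.5 km: phi = 0.54·exp(−0.45×2.5) = 0.1753
Solid-volume conservation: h(1−phi) = h₀(1−phi₀) ⇒ h = h₀·(1−phi₀)/(1−phi)
h = 0.025 × (1 − 0.54)/(1 − 0.1753) = 0.025 × 0.5578 = 0.0139 km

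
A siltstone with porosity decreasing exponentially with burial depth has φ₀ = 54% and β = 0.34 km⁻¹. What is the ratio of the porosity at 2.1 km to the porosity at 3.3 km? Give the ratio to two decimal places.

φ(z₁)/φ(z₂) = e^(−β·z₁)/e^(−β·z₂) = e^{β(z₂−z₁)}
= exp(0.34 × 1.2) = exp(0.408) = 1.5038

1.50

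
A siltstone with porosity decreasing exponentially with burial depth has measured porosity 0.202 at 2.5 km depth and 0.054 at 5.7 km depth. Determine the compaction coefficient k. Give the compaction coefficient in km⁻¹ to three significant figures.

0.412 km⁻¹

Athy: φ(Z) = φ₀ e^(−kZ) ⇒ φ₁/φ₂ = e^{k(Z₂−Z₁)} ⇒ k = ln(φ₁/φ₂)/(Z₂−Z₁)
k = ln(0.202/0.054) / (5.7 − 2.5) = ln(3.741) / 3.2 = 1.3193 / 3.2 = 0.4123 km⁻¹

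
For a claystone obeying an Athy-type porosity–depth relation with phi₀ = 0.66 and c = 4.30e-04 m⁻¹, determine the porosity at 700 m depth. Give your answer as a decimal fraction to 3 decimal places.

Working in km (1 km = 1000 m; c in km⁻¹ = c in m⁻¹ × 1000):
phi = phi₀·exp(−c·z) = 0.66 × exp(−0.43 × 0.7) = 0.66 × exp(−0.301)
  = 0.66 × 0.7401 = 0.4885

0.488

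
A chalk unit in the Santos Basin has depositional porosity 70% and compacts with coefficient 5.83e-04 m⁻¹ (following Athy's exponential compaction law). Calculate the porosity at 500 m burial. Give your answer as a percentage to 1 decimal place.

Working in km (1 km = 1000 m; c in km⁻¹ = c in m⁻¹ × 1000):
phi = phi₀·exp(−c·z) = 0.7 × exp(−0.583 × 0.5) = 0.7 × exp(−0.2915)
  = 0.7 × 0.7471 = 0.5230

52.3%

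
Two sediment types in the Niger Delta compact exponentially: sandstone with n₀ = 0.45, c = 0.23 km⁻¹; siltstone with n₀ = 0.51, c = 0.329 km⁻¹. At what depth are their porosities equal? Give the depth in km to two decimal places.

Set n₀ₐ e^(−cₐz) = n₀ᵦ e^(−cᵦz) ⇒ ln(n₀ₐ/n₀ᵦ) = (cₐ − cᵦ)·z
z = ln(0.45/0.51) / (0.23 − 0.329) = -0.1252 / -0.099 = 1.264 km

1.26 km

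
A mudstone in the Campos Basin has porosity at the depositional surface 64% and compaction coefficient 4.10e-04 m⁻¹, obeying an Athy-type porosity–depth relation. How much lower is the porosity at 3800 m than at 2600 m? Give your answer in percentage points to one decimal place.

8.6 percentage points

Working in km (1 km = 1000 m; β in km⁻¹ = β in m⁻¹ × 1000):
n(2.6) = 0.64·e^(−0.41×2.6) = 0.2204
n(3.8) = 0.64·e^(−0.41×3.8) = 0.1348
Δn = 0.2204 − 0.1348 = 0.0856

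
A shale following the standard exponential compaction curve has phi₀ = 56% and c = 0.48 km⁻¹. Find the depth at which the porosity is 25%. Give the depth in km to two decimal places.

1.68 km

Invert Athy's law: Z = ln(phi₀/phi) / c
Z = ln(0.56/0.25) / 0.48 = ln(2.24) / 0.48 = 0.8065 / 0.48 = 1.680 km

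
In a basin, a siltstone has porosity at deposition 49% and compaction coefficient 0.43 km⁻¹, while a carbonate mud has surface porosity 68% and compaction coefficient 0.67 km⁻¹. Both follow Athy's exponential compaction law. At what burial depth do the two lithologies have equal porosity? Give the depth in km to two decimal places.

1.37 km

Set phi₀ₐ e^(−kₐd) = phi₀ᵦ e^(−kᵦd) ⇒ ln(phi₀ₐ/phi₀ᵦ) = (kₐ − kᵦ)·d
d = ln(0.49/0.68) / (0.43 − 0.67) = -0.3277 / -0.24 = 1.365 km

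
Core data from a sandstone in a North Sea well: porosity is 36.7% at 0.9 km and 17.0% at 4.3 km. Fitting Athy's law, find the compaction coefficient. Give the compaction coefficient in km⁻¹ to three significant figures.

0.226 km⁻¹

Athy: φ(Z) = φ₀ e^(−kZ) ⇒ φ₁/φ₂ = e^{k(Z₂−Z₁)} ⇒ k = ln(φ₁/φ₂)/(Z₂−Z₁)
k = ln(0.367/0.17) / (4.3 − 0.9) = ln(2.159) / 3.4 = 0.7696 / 3.4 = 0.2263 km⁻¹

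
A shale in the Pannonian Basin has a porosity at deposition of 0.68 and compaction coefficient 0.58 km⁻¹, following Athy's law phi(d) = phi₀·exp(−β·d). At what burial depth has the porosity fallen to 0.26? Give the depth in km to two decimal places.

Invert Athy's law: d = ln(phi₀/phi) / β
d = ln(0.68/0.26) / 0.58 = ln(2.615) / 0.58 = 0.9614 / 0.58 = 1.658 km

1.66 km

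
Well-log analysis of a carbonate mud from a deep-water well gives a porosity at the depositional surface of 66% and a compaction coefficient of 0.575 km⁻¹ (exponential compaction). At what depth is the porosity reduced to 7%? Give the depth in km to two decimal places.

3.90 km

Invert Athy's law: d = ln(n₀/n) / c
d = ln(0.66/0.07) / 0.575 = ln(9.429) / 0.575 = 2.2437 / 0.575 = 3.902 km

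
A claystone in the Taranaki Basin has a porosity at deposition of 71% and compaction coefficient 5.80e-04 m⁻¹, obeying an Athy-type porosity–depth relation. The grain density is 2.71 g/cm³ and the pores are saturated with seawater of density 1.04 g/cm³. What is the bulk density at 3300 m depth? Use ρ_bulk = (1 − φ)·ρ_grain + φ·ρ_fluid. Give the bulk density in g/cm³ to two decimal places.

2.54 g/cm³

Working in km (1 km = 1000 m; β in km⁻¹ = β in m⁻¹ × 1000):
Porosity at depth: φ = 0.71·exp(−0.58×3.3) = 0.71×0.1475 = 0.1047
Bulk density: ρ_b = (1−φ)ρ_g + φ·ρ_f = 0.8953×2.71 + 0.1047×1.04
       = 2.426 + 0.109 = 2.535 g/cm³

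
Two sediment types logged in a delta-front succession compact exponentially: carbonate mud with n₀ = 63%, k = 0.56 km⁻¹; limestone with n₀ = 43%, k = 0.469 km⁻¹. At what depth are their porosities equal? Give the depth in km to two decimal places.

Set n₀ₐ e^(−kₐZ) = n₀ᵦ e^(−kᵦZ) ⇒ ln(n₀ₐ/n₀ᵦ) = (kₐ − kᵦ)·Z
Z = ln(0.63/0.43) / (0.56 − 0.469) = 0.3819 / 0.091 = 4.197 km

4.20 km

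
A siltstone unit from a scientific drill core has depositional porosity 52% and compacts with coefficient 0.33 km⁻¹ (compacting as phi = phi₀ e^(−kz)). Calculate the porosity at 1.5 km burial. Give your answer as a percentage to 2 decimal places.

phi = phi₀·exp(−k·z) = 0.52 × exp(−0.33 × 1.5) = 0.52 × exp(−0.495)
  = 0.52 × 0.6096 = 0.3170

31.70%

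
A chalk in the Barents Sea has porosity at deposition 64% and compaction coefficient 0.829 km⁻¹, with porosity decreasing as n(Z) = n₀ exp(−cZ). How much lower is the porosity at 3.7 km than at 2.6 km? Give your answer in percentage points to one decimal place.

n(2.6) = 0.64·e^(−0.829×2.6) = 0.0741
n(3.7) = 0.64·e^(−0.829×3.7) = 0.0298
Δn = 0.0741 − 0.0298 = 0.0444

4.4 percentage points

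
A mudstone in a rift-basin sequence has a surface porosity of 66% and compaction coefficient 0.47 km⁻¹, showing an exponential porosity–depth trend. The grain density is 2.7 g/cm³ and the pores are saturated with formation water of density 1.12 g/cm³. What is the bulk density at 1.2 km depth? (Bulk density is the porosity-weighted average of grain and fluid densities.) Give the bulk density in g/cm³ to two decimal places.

Porosity at depth: phi = 0.66·exp(−0.47×1.2) = 0.66×0.5689 = 0.3755
Bulk density: ρ_b = (1−phi)ρ_g + phi·ρ_f = 0.6245×2.7 + 0.3755×1.12
       = 1.686 + 0.421 = 2.107 g/cm³

2.11 g/cm³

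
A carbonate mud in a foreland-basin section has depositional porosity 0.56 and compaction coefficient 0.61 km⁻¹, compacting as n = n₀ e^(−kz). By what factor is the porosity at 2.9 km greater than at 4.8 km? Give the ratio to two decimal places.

3.19

n(z₁)/n(z₂) = e^(−k·z₁)/e^(−k·z₂) = e^{k(z₂−z₁)}
= exp(0.61 × 1.9) = exp(1.159) = 3.1867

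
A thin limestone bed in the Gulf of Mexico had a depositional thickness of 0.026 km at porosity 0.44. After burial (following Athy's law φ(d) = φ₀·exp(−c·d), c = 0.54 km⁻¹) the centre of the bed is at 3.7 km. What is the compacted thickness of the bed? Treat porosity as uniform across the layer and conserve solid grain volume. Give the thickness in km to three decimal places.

Porosity at 3.7 km: φ = 0.44·exp(−0.54×3.7) = 0.0597
Solid-volume conservation: h(1−φ) = h₀(1−φ₀) ⇒ h = h₀·(1−φ₀)/(1−φ)
h = 0.026 × (1 − 0.44)/(1 − 0.0597) = 0.026 × 0.5955 = 0.0155 km

0.015 km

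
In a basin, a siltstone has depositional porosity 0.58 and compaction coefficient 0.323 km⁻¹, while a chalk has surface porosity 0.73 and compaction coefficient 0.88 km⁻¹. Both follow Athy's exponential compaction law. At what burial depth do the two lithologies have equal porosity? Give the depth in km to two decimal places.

Set n₀ₐ e^(−βₐZ) = n₀ᵦ e^(−βᵦZ) ⇒ ln(n₀ₐ/n₀ᵦ) = (βₐ − βᵦ)·Z
Z = ln(0.58/0.73) / (0.323 − 0.88) = -0.2300 / -0.557 = 0.413 km

0.41 km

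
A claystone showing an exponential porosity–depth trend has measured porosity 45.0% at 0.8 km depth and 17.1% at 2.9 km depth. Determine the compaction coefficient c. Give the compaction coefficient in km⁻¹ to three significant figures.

0.461 km⁻¹

Athy: n(z) = n₀ e^(−cz) ⇒ n₁/n₂ = e^{c(z₂−z₁)} ⇒ c = ln(n₁/n₂)/(z₂−z₁)
c = ln(0.45/0.171) / (2.9 − 0.8) = ln(2.632) / 2.1 = 0.9676 / 2.1 = 0.4608 km⁻¹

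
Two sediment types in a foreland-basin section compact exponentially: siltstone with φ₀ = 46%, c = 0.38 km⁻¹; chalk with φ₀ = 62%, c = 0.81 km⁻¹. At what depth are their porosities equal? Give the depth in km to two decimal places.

0.69 km

Set φ₀ₐ e^(−cₐd) = φ₀ᵦ e^(−cᵦd) ⇒ ln(φ₀ₐ/φ₀ᵦ) = (cₐ − cᵦ)·d
d = ln(0.46/0.62) / (0.38 − 0.81) = -0.2985 / -0.43 = 0.694 km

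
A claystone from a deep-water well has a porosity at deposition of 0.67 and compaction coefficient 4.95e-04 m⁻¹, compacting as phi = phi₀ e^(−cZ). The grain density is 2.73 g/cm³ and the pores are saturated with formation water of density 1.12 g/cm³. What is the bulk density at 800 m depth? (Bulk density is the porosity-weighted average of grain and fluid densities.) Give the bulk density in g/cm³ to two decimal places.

Working in km (1 km = 1000 m; c in km⁻¹ = c in m⁻¹ × 1000):
Porosity at depth: phi = 0.67·exp(−0.495×0.8) = 0.67×0.6730 = 0.4509
Bulk density: ρ_b = (1−phi)ρ_g + phi·ρ_f = 0.5491×2.73 + 0.4509×1.12
       = 1.499 + 0.505 = 2.004 g/cm³

2.00 g/cm³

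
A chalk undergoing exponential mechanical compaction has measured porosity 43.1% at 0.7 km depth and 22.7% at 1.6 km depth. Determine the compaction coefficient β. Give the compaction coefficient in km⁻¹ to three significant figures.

Athy: phi(z) = phi₀ e^(−βz) ⇒ phi₁/phi₂ = e^{β(z₂−z₁)} ⇒ β = ln(phi₁/phi₂)/(z₂−z₁)
β = ln(0.431/0.227) / (1.6 − 0.7) = ln(1.899) / 0.9 = 0.6412 / 0.9 = 0.7124 km⁻¹

0.712 km⁻¹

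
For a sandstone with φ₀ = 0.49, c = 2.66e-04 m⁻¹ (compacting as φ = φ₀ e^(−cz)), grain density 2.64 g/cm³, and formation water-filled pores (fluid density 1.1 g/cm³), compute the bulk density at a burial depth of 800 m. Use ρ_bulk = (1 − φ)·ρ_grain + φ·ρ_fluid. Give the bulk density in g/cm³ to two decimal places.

2.03 g/cm³

Working in km (1 km = 1000 m; c in km⁻¹ = c in m⁻¹ × 1000):
Porosity at depth: φ = 0.49·exp(−0.266×0.8) = 0.49×0.8083 = 0.3961
Bulk density: ρ_b = (1−φ)ρ_g + φ·ρ_f = 0.6039×2.64 + 0.3961×1.1
       = 1.594 + 0.436 = 2.030 g/cm³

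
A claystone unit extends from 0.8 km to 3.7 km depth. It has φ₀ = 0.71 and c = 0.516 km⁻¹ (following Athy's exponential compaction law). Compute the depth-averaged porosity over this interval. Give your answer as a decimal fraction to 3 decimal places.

0.244

⟨φ⟩ = (1/(Z₂−Z₁)) ∫ φ₀ e^(−cZ) dZ = φ₀·(e^(−c·Z₁) − e^(−c·Z₂)) / (c·(Z₂−Z₁))
e^(−0.516×0.8) = 0.6618; e^(−0.516×3.7) = 0.1482
⟨φ⟩ = 0.71 × (0.6618 − 0.1482) / (0.516 × 2.9) = 0.71 × 0.3432 = 0.2437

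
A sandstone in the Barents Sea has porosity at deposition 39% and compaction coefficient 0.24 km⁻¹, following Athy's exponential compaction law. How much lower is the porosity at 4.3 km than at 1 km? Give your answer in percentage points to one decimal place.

φ(1) = 0.39·e^(−0.24×1) = 0.3068
φ(4.3) = 0.39·e^(−0.24×4.3) = 0.1390
Δφ = 0.3068 − 0.1390 = 0.1678

16.8 percentage points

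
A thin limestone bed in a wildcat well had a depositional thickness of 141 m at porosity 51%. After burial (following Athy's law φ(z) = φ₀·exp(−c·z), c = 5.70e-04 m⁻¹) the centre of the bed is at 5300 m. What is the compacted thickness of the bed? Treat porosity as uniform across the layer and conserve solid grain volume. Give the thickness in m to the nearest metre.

71 m

Working in km (1 km = 1000 m; c in km⁻¹ = c in m⁻¹ × 1000):
Porosity at 5.3 km: φ = 0.51·exp(−0.57×5.3) = 0.0249
Solid-volume conservation: h(1−φ) = h₀(1−φ₀) ⇒ h = h₀·(1−φ₀)/(1−φ)
h = 0.141 × (1 − 0.51)/(1 − 0.0249) = 0.141 × 0.5025 = 0.0709 km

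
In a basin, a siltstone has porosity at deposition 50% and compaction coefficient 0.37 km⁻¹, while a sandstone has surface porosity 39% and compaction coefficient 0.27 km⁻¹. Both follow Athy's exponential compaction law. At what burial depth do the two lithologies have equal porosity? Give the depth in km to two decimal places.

Set phi₀ₐ e^(−βₐZ) = phi₀ᵦ e^(−βᵦZ) ⇒ ln(phi₀ₐ/phi₀ᵦ) = (βₐ − βᵦ)·Z
Z = ln(0.5/0.39) / (0.37 − 0.27) = 0.2485 / 0.1 = 2.485 km

2.48 km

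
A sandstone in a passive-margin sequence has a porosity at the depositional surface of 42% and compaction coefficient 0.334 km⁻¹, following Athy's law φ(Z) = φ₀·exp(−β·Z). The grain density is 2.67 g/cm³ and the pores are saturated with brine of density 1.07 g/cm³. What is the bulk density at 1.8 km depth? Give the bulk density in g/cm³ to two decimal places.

Porosity at depth: φ = 0.42·exp(−0.334×1.8) = 0.42×0.5482 = 0.2302
Bulk density: ρ_b = (1−φ)ρ_g + φ·ρ_f = 0.7698×2.67 + 0.2302×1.07
       = 2.055 + 0.246 = 2.302 g/cm³

2.30 g/cm³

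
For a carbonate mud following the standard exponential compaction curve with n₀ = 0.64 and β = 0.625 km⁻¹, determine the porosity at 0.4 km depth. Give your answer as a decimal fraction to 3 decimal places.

0.498

n = n₀·exp(−β·z) = 0.64 × exp(−0.625 × 0.4) = 0.64 × exp(−0.25)
  = 0.64 × 0.7788 = 0.4984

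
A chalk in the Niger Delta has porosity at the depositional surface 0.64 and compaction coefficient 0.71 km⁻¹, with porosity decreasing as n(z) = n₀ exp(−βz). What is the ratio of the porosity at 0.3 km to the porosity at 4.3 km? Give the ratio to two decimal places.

17.12

n(z₁)/n(z₂) = e^(−β·z₁)/e^(−β·z₂) = e^{β(z₂−z₁)}
= exp(0.71 × 4) = exp(2.84) = 17.1158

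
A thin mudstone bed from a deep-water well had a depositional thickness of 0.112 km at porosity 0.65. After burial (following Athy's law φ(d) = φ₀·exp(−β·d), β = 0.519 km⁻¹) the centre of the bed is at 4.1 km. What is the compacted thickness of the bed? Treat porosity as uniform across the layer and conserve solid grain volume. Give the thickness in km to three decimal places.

0.042 km

Porosity at 4.1 km: φ = 0.65·exp(−0.519×4.1) = 0.0774
Solid-volume conservation: h(1−φ) = h₀(1−φ₀) ⇒ h = h₀·(1−φ₀)/(1−φ)
h = 0.112 × (1 − 0.65)/(1 − 0.0774) = 0.112 × 0.3794 = 0.0425 km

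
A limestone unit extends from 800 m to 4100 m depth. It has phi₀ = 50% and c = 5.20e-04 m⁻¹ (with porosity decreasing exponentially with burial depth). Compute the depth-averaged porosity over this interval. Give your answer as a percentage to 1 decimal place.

Working in km (1 km = 1000 m; c in km⁻¹ = c in m⁻¹ × 1000):
⟨phi⟩ = (1/(d₂−d₁)) ∫ phi₀ e^(−cd) dd = phi₀·(e^(−c·d₁) − e^(−c·d₂)) / (c·(d₂−d₁))
e^(−0.52×0.8) = 0.6597; e^(−0.52×4.1) = 0.1186
⟨phi⟩ = 0.5 × (0.6597 − 0.1186) / (0.52 × 3.3) = 0.5 × 0.3153 = 0.1577

15.8%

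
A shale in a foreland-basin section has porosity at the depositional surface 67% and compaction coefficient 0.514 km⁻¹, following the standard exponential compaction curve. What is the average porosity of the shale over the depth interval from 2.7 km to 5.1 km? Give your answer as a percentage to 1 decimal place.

⟨n⟩ = (1/(Z₂−Z₁)) ∫ n₀ e^(−cZ) dZ = n₀·(e^(−c·Z₁) − e^(−c·Z₂)) / (c·(Z₂−Z₁))
e^(−0.514×2.7) = 0.2496; e^(−0.514×5.1) = 0.0727
⟨n⟩ = 0.67 × (0.2496 − 0.0727) / (0.514 × 2.4) = 0.67 × 0.1434 = 0.0961

9.6%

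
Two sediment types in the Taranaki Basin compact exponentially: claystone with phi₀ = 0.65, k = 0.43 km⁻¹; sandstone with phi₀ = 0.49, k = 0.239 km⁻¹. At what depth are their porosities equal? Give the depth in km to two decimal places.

Set phi₀ₐ e^(−kₐz) = phi₀ᵦ e^(−kᵦz) ⇒ ln(phi₀ₐ/phi₀ᵦ) = (kₐ − kᵦ)·z
z = ln(0.65/0.49) / (0.43 − 0.239) = 0.2826 / 0.191 = 1.479 km

1.48 km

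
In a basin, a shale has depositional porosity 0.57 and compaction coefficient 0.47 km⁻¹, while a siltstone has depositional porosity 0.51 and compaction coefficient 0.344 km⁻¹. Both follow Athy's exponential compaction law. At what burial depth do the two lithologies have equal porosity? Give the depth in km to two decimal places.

0.88 km

Set φ₀ₐ e^(−cₐZ) = φ₀ᵦ e^(−cᵦZ) ⇒ ln(φ₀ₐ/φ₀ᵦ) = (cₐ − cᵦ)·Z
Z = ln(0.57/0.51) / (0.47 − 0.344) = 0.1112 / 0.126 = 0.883 km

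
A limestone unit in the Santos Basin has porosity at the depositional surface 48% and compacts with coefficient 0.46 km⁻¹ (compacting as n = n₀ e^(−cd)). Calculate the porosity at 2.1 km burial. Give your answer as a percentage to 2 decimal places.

n = n₀·exp(−c·d) = 0.48 × exp(−0.46 × 2.1) = 0.48 × exp(−0.966)
  = 0.48 × 0.3806 = 0.1827

18.27%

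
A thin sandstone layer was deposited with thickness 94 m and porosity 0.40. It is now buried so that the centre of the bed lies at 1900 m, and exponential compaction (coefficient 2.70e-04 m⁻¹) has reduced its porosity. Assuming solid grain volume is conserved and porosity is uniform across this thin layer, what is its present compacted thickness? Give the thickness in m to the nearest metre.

74 m

Working in km (1 km = 1000 m; c in km⁻¹ = c in m⁻¹ × 1000):
Porosity at 1.9 km: phi = 0.4·exp(−0.27×1.9) = 0.2395
Solid-volume conservation: h(1−phi) = h₀(1−phi₀) ⇒ h = h₀·(1−phi₀)/(1−phi)
h = 0.094 × (1 − 0.4)/(1 − 0.2395) = 0.094 × 0.7889 = 0.0742 km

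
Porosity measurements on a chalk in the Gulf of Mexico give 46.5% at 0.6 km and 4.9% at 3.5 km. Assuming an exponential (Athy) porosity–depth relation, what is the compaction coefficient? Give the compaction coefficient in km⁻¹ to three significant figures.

0.776 km⁻¹

Athy: φ(d) = φ₀ e^(−βd) ⇒ φ₁/φ₂ = e^{β(d₂−d₁)} ⇒ β = ln(φ₁/φ₂)/(d₂−d₁)
β = ln(0.465/0.049) / (3.5 − 0.6) = ln(9.49) / 2.9 = 2.2502 / 2.9 = 0.7759 km⁻¹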